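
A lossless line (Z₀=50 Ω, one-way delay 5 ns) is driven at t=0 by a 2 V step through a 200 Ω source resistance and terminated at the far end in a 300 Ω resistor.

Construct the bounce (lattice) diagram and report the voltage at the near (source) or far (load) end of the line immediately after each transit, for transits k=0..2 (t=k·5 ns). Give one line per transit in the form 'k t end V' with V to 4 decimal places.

0 0 source 0.4000
1 5 load 0.6857
2 10 source 0.8571

Γ_L=0.714286, Γ_S=0.600000; launch V₁=2·50/250=0.400000
k=0 src: V=0.4000
k=1 load: inc=0.400000, refl=0.400000·0.714286=0.2857; V=0.000000+0.400000+0.285714=0.6857
k=2 src: inc=0.285714, refl=0.285714·0.600000=0.1714; V=0.400000+0.285714+0.171429=0.8571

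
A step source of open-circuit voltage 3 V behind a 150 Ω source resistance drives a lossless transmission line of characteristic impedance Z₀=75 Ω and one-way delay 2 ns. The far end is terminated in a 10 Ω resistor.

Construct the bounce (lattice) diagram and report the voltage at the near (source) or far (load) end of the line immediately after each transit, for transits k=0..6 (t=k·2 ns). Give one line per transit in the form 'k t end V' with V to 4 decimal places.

Γ_L=-0.764706, Γ_S=0.333333; launch V₁=3·75/225=1.000000
k=0 src: V=1.0000
k=1 load: inc=1.000000, refl=1.000000·-0.764706=-0.7647; V=0.000000+1.000000+-0.764706=0.2353
k=2 src: inc=-0.764706, refl=-0.764706·0.333333=-0.2549; V=1.000000+-0.764706+-0.254902=-0.0196
k=3 load: inc=-0.254902, refl=-0.254902·-0.764706=0.1949; V=0.235294+-0.254902+0.194925=0.1753
k=4 src: inc=0.194925, refl=0.194925·0.333333=0.0650; V=-0.019608+0.194925+0.064975=0.2403
k=5 load: inc=0.064975, refl=0.064975·-0.764706=-0.0497; V=0.175317+0.064975+-0.049687=0.1906
k=6 src: inc=-0.049687, refl=-0.049687·0.333333=-0.0166; V=0.240292+-0.049687+-0.016562=0.1740

0 0 source 1.0000
1 2 load 0.2353
2 4 source -0.0196
3 6 load 0.1753
4 8 source 0.2403
5 10 load 0.1906
6 12 source 0.1740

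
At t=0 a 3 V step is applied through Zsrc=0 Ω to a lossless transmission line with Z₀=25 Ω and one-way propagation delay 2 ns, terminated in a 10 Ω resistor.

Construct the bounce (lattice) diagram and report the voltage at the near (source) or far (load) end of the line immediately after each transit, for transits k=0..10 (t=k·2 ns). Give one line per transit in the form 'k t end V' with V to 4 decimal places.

0 0 source 3.0000
1 2 load 1.7143
2 4 source 3.0000
3 6 load 2.4490
4 8 source 3.0000
5 10 load 2.7638
6 12 source 3.0000
7 14 load 2.8988
8 16 source 3.0000
9 18 load 2.9566
10 20 source 3.0000

Γ_L=-0.428571, Γ_S=-1.000000; launch V₁=3·25/25=3.000000
k=0 src: V=3.0000
k=1 load: inc=3.000000, refl=3.000000·-0.428571=-1.2857; V=0.000000+3.000000+-1.285714=1.7143
k=2 src: inc=-1.285714, refl=-1.285714·-1.000000=1.2857; V=3.000000+-1.285714+1.285714=3.0000
k=3 load: inc=1.285714, refl=1.285714·-0.428571=-0.5510; V=1.714286+1.285714+-0.551020=2.4490
k=4 src: inc=-0.551020, refl=-0.551020·-1.000000=0.5510; V=3.000000+-0.551020+0.551020=3.0000
k=5 load: inc=0.551020, refl=0.551020·-0.428571=-0.2362; V=2.448980+0.551020+-0.236152=2.7638
k=6 src: inc=-0.236152, refl=-0.236152·-1.000000=0.2362; V=3.000000+-0.236152+0.236152=3.0000
k=7 load: inc=0.236152, refl=0.236152·-0.428571=-0.1012; V=2.763848+0.236152+-0.101208=2.8988
k=8 src: inc=-0.101208, refl=-0.101208·-1.000000=0.1012; V=3.000000+-0.101208+0.101208=3.0000
k=9 load: inc=0.101208, refl=0.101208·-0.428571=-0.0434; V=2.898792+0.101208+-0.043375=2.9566
k=10 src: inc=-0.043375, refl=-0.043375·-1.000000=0.0434; V=3.000000+-0.043375+0.043375=3.0000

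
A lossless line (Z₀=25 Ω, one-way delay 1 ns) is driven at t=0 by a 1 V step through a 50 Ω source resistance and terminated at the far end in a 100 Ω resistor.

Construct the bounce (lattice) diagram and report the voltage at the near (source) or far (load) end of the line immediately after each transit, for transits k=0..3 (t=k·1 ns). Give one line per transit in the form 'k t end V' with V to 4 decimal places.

0 0 source 0.3333
1 1 load 0.5333
2 2 source 0.6000
3 3 load 0.6400

Γ_L=0.600000, Γ_S=0.333333; launch V₁=1·25/75=0.333333
k=0 src: V=0.3333
k=1 load: inc=0.333333, refl=0.333333·0.600000=0.2000; V=0.000000+0.333333+0.200000=0.5333
k=2 src: inc=0.200000, refl=0.200000·0.333333=0.0667; V=0.333333+0.200000+0.066667=0.6000
k=3 load: inc=0.066667, refl=0.066667·0.600000=0.0400; V=0.533333+0.066667+0.040000=0.6400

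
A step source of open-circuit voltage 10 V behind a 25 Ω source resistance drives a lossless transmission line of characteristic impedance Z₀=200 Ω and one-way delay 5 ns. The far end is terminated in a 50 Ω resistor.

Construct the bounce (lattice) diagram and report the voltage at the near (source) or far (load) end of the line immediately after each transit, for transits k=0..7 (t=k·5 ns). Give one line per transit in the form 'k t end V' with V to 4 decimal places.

Γ_L=-0.600000, Γ_S=-0.777778; launch V₁=10·200/225=8.888889
k=0 src: V=8.8889
k=1 load: inc=8.888889, refl=8.888889·-0.600000=-5.3333; V=0.000000+8.888889+-5.333333=3.5556
k=2 src: inc=-5.333333, refl=-5.333333·-0.777778=4.1481; V=8.888889+-5.333333+4.148148=7.7037
k=3 load: inc=4.148148, refl=4.148148·-0.600000=-2.4889; V=3.555556+4.148148+-2.488889=5.2148
k=4 src: inc=-2.488889, refl=-2.488889·-0.777778=1.9358; V=7.703704+-2.488889+1.935802=7.1506
k=5 load: inc=1.935802, refl=1.935802·-0.600000=-1.1615; V=5.214815+1.935802+-1.161481=5.9891
k=6 src: inc=-1.161481, refl=-1.161481·-0.777778=0.9034; V=7.150617+-1.161481+0.903374=6.8925
k=7 load: inc=0.903374, refl=0.903374·-0.600000=-0.5420; V=5.989136+0.903374+-0.542025=6.3505

0 0 source 8.8889
1 5 load 3.5556
2 10 source 7.7037
3 15 load 5.2148
4 20 source 7.1506
5 25 load 5.9891
6 30 source 6.8925
7 35 load 6.3505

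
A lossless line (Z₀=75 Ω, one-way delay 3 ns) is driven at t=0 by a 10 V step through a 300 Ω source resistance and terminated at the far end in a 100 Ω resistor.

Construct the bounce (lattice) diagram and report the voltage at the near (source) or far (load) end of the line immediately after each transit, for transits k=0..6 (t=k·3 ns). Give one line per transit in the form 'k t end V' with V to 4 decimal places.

0 0 source 2.0000
1 3 load 2.2857
2 6 source 2.4571
3 9 load 2.4816
4 12 source 2.4963
5 15 load 2.4984
6 18 source 2.4997

Γ_L=0.142857, Γ_S=0.600000; launch V₁=10·75/375=2.000000
k=0 src: V=2.0000
k=1 load: inc=2.000000, refl=2.000000·0.142857=0.2857; V=0.000000+2.000000+0.285714=2.2857
k=2 src: inc=0.285714, refl=0.285714·0.600000=0.1714; V=2.000000+0.285714+0.171429=2.4571
k=3 load: inc=0.171429, refl=0.171429·0.142857=0.0245; V=2.285714+0.171429+0.024490=2.4816
k=4 src: inc=0.024490, refl=0.024490·0.600000=0.0147; V=2.457143+0.024490+0.014694=2.4963
k=5 load: inc=0.014694, refl=0.014694·0.142857=0.0021; V=2.481633+0.014694+0.002099=2.4984
k=6 src: inc=0.002099, refl=0.002099·0.600000=0.0013; V=2.496327+0.002099+0.001259=2.4997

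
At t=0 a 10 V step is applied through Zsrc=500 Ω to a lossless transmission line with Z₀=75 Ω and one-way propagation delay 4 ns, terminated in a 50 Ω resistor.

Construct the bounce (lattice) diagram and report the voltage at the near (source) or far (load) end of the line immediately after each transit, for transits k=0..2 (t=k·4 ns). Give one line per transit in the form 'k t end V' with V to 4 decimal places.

Γ_L=-0.200000, Γ_S=0.739130; launch V₁=10·75/575=1.304348
k=0 src: V=1.3043
k=1 load: inc=1.304348, refl=1.304348·-0.200000=-0.2609; V=0.000000+1.304348+-0.260870=1.0435
k=2 src: inc=-0.260870, refl=-0.260870·0.739130=-0.1928; V=1.304348+-0.260870+-0.192817=0.8507

0 0 source 1.3043
1 4 load 1.0435
2 8 source 0.8507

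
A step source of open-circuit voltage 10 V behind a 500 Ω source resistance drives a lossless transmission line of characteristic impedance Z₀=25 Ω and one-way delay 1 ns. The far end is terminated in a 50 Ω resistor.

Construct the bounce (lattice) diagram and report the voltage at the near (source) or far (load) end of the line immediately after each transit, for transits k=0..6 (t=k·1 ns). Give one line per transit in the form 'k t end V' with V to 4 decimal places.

0 0 source 0.4762
1 1 load 0.6349
2 2 source 0.7785
3 3 load 0.8264
4 4 source 0.8697
5 5 load 0.8842
6 6 source 0.8972

Γ_L=0.333333, Γ_S=0.904762; launch V₁=10·25/525=0.476190
k=0 src: V=0.4762
k=1 load: inc=0.476190, refl=0.476190·0.333333=0.1587; V=0.000000+0.476190+0.158730=0.6349
k=2 src: inc=0.158730, refl=0.158730·0.904762=0.1436; V=0.476190+0.158730+0.143613=0.7785
k=3 load: inc=0.143613, refl=0.143613·0.333333=0.0479; V=0.634921+0.143613+0.047871=0.8264
k=4 src: inc=0.047871, refl=0.047871·0.904762=0.0433; V=0.778534+0.047871+0.043312=0.8697
k=5 load: inc=0.043312, refl=0.043312·0.333333=0.0144; V=0.826405+0.043312+0.014437=0.8842
k=6 src: inc=0.014437, refl=0.014437·0.904762=0.0131; V=0.869716+0.014437+0.013062=0.8972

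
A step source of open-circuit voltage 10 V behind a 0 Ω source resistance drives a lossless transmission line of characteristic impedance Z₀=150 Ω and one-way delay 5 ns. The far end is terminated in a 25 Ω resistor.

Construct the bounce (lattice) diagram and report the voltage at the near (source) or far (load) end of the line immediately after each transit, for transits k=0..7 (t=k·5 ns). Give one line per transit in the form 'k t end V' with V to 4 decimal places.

0 0 source 10.0000
1 5 load 2.8571
2 10 source 10.0000
3 15 load 4.8980
4 20 source 10.0000
5 25 load 6.3557
6 30 source 10.0000
7 35 load 7.3969

Γ_L=-0.714286, Γ_S=-1.000000; launch V₁=10·150/150=10.000000
k=0 src: V=10.0000
k=1 load: inc=10.000000, refl=10.000000·-0.714286=-7.1429; V=0.000000+10.000000+-7.142857=2.8571
k=2 src: inc=-7.142857, refl=-7.142857·-1.000000=7.1429; V=10.000000+-7.142857+7.142857=10.0000
k=3 load: inc=7.142857, refl=7.142857·-0.714286=-5.1020; V=2.857143+7.142857+-5.102041=4.8980
k=4 src: inc=-5.102041, refl=-5.102041·-1.000000=5.1020; V=10.000000+-5.102041+5.102041=10.0000
k=5 load: inc=5.102041, refl=5.102041·-0.714286=-3.6443; V=4.897959+5.102041+-3.644315=6.3557
k=6 src: inc=-3.644315, refl=-3.644315·-1.000000=3.6443; V=10.000000+-3.644315+3.644315=10.0000
k=7 load: inc=3.644315, refl=3.644315·-0.714286=-2.6031; V=6.355685+3.644315+-2.603082=7.3969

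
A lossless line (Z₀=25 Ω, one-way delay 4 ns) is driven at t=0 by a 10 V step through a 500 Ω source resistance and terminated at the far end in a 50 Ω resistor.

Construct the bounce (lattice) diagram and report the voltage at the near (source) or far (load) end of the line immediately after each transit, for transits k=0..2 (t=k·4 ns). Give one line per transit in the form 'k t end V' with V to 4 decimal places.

0 0 source 0.4762
1 4 load 0.6349
2 8 source 0.7785

Γ_L=0.333333, Γ_S=0.904762; launch V₁=10·25/525=0.476190
k=0 src: V=0.4762
k=1 load: inc=0.476190, refl=0.476190·0.333333=0.1587; V=0.000000+0.476190+0.158730=0.6349
k=2 src: inc=0.158730, refl=0.158730·0.904762=0.1436; V=0.476190+0.158730+0.143613=0.7785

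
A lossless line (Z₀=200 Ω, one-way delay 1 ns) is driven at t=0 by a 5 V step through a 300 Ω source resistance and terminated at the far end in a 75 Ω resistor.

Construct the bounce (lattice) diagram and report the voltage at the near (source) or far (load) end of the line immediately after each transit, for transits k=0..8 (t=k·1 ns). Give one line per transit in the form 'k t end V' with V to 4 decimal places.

0 0 source 2.0000
1 1 load 1.0909
2 2 source 0.9091
3 3 load 0.9917
4 4 source 1.0083
5 5 load 1.0008
6 6 source 0.9992
7 7 load 0.9999
8 8 source 1.0001

Γ_L=-0.454545, Γ_S=0.200000; launch V₁=5·200/500=2.000000
k=0 src: V=2.0000
k=1 load: inc=2.000000, refl=2.000000·-0.454545=-0.9091; V=0.000000+2.000000+-0.909091=1.0909
k=2 src: inc=-0.909091, refl=-0.909091·0.200000=-0.1818; V=2.000000+-0.909091+-0.181818=0.9091
k=3 load: inc=-0.181818, refl=-0.181818·-0.454545=0.0826; V=1.090909+-0.181818+0.082645=0.9917
k=4 src: inc=0.082645, refl=0.082645·0.200000=0.0165; V=0.909091+0.082645+0.016529=1.0083
k=5 load: inc=0.016529, refl=0.016529·-0.454545=-0.0075; V=0.991736+0.016529+-0.007513=1.0008
k=6 src: inc=-0.007513, refl=-0.007513·0.200000=-0.0015; V=1.008264+-0.007513+-0.001503=0.9992
k=7 load: inc=-0.001503, refl=-0.001503·-0.454545=0.0007; V=1.000751+-0.001503+0.000683=0.9999
k=8 src: inc=0.000683, refl=0.000683·0.200000=0.0001; V=0.999249+0.000683+0.000137=1.0001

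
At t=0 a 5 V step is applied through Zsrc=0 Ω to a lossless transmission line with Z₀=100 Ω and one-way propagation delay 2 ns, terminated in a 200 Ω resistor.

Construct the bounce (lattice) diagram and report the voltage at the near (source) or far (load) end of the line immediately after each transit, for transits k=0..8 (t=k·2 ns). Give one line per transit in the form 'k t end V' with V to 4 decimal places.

Γ_L=0.333333, Γ_S=-1.000000; launch V₁=5·100/100=5.000000
k=0 src: V=5.0000
k=1 load: inc=5.000000, refl=5.000000·0.333333=1.6667; V=0.000000+5.000000+1.666667=6.6667
k=2 src: inc=1.666667, refl=1.666667·-1.000000=-1.6667; V=5.000000+1.666667+-1.666667=5.0000
k=3 load: inc=-1.666667, refl=-1.666667·0.333333=-0.5556; V=6.666667+-1.666667+-0.555556=4.4444
k=4 src: inc=-0.555556, refl=-0.555556·-1.000000=0.5556; V=5.000000+-0.555556+0.555556=5.0000
k=5 load: inc=0.555556, refl=0.555556·0.333333=0.1852; V=4.444444+0.555556+0.185185=5.1852
k=6 src: inc=0.185185, refl=0.185185·-1.000000=-0.1852; V=5.000000+0.185185+-0.185185=5.0000
k=7 load: inc=-0.185185, refl=-0.185185·0.333333=-0.0617; V=5.185185+-0.185185+-0.061728=4.9383
k=8 src: inc=-0.061728, refl=-0.061728·-1.000000=0.0617; V=5.000000+-0.061728+0.061728=5.0000

0 0 source 5.0000
1 2 load 6.6667
2 4 source 5.0000
3 6 load 4.4444
4 8 source 5.0000
5 10 load 5.1852
6 12 source 5.0000
7 14 load 4.9383
8 16 source 5.0000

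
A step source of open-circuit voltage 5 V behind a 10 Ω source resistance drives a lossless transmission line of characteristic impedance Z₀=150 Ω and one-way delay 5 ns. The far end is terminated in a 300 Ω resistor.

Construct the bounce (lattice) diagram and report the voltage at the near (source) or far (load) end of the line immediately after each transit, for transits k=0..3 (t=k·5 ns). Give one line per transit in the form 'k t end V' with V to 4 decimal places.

Γ_L=0.333333, Γ_S=-0.875000; launch V₁=5·150/160=4.687500
k=0 src: V=4.6875
k=1 load: inc=4.687500, refl=4.687500·0.333333=1.5625; V=0.000000+4.687500+1.562500=6.2500
k=2 src: inc=1.562500, refl=1.562500·-0.875000=-1.3672; V=4.687500+1.562500+-1.367188=4.8828
k=3 load: inc=-1.367188, refl=-1.367188·0.333333=-0.4557; V=6.250000+-1.367188+-0.455729=4.4271

0 0 source 4.6875
1 5 load 6.2500
2 10 source 4.8828
3 15 load 4.4271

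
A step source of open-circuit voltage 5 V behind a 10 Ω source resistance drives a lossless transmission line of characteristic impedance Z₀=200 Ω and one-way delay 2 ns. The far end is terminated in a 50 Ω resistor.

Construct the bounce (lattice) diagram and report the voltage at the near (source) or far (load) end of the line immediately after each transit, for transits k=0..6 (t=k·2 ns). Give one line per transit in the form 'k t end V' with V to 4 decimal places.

0 0 source 4.7619
1 2 load 1.9048
2 4 source 4.4898
3 6 load 2.9388
4 8 source 4.3421
5 10 load 3.5001
6 12 source 4.2619

Γ_L=-0.600000, Γ_S=-0.904762; launch V₁=5·200/210=4.761905
k=0 src: V=4.7619
k=1 load: inc=4.761905, refl=4.761905·-0.600000=-2.8571; V=0.000000+4.761905+-2.857143=1.9048
k=2 src: inc=-2.857143, refl=-2.857143·-0.904762=2.5850; V=4.761905+-2.857143+2.585034=4.4898
k=3 load: inc=2.585034, refl=2.585034·-0.600000=-1.5510; V=1.904762+2.585034+-1.551020=2.9388
k=4 src: inc=-1.551020, refl=-1.551020·-0.904762=1.4033; V=4.489796+-1.551020+1.403304=4.3421
k=5 load: inc=1.403304, refl=1.403304·-0.600000=-0.8420; V=2.938776+1.403304+-0.841983=3.5001
k=6 src: inc=-0.841983, refl=-0.841983·-0.904762=0.7618; V=4.342080+-0.841983+0.761794=4.2619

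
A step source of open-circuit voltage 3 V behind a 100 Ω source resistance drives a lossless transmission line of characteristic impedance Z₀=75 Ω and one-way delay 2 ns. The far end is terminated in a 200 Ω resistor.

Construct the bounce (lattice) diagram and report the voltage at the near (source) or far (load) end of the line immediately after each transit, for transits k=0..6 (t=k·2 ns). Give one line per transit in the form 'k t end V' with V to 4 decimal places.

Γ_L=0.454545, Γ_S=0.142857; launch V₁=3·75/175=1.285714
k=0 src: V=1.2857
k=1 load: inc=1.285714, refl=1.285714·0.454545=0.5844; V=0.000000+1.285714+0.584416=1.8701
k=2 src: inc=0.584416, refl=0.584416·0.142857=0.0835; V=1.285714+0.584416+0.083488=1.9536
k=3 load: inc=0.083488, refl=0.083488·0.454545=0.0379; V=1.870130+0.083488+0.037949=1.9916
k=4 src: inc=0.037949, refl=0.037949·0.142857=0.0054; V=1.953618+0.037949+0.005421=1.9970
k=5 load: inc=0.005421, refl=0.005421·0.454545=0.0025; V=1.991567+0.005421+0.002464=1.9995
k=6 src: inc=0.002464, refl=0.002464·0.142857=0.0004; V=1.996988+0.002464+0.000352=1.9998

0 0 source 1.2857
1 2 load 1.8701
2 4 source 1.9536
3 6 load 1.9916
4 8 source 1.9970
5 10 load 1.9995
6 12 source 1.9998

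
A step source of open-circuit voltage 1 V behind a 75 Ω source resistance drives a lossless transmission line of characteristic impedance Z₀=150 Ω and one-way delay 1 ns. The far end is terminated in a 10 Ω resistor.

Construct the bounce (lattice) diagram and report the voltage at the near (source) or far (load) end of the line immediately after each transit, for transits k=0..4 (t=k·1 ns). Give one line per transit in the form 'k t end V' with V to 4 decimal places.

0 0 source 0.6667
1 1 load 0.0833
2 2 source 0.2778
3 3 load 0.1076
4 4 source 0.1644

Γ_L=-0.875000, Γ_S=-0.333333; launch V₁=1·150/225=0.666667
k=0 src: V=0.6667
k=1 load: inc=0.666667, refl=0.666667·-0.875000=-0.5833; V=0.000000+0.666667+-0.583333=0.0833
k=2 src: inc=-0.583333, refl=-0.583333·-0.333333=0.1944; V=0.666667+-0.583333+0.194444=0.2778
k=3 load: inc=0.194444, refl=0.194444·-0.875000=-0.1701; V=0.083333+0.194444+-0.170139=0.1076
k=4 src: inc=-0.170139, refl=-0.170139·-0.333333=0.0567; V=0.277778+-0.170139+0.056713=0.1644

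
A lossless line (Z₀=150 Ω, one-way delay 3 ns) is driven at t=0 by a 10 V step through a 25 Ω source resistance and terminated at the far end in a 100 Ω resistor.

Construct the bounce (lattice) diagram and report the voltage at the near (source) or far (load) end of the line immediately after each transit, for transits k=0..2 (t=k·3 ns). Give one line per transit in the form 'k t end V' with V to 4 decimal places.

0 0 source 8.5714
1 3 load 6.8571
2 6 source 8.0816

Γ_L=-0.200000, Γ_S=-0.714286; launch V₁=10·150/175=8.571429
k=0 src: V=8.5714
k=1 load: inc=8.571429, refl=8.571429·-0.200000=-1.7143; V=0.000000+8.571429+-1.714286=6.8571
k=2 src: inc=-1.714286, refl=-1.714286·-0.714286=1.2245; V=8.571429+-1.714286+1.224490=8.0816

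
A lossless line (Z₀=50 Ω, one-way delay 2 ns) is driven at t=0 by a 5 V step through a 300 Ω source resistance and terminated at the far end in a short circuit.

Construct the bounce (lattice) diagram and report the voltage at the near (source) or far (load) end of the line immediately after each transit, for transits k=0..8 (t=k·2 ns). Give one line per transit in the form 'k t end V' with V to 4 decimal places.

0 0 source 0.7143
1 2 load 0.0000
2 4 source -0.5102
3 6 load 0.0000
4 8 source 0.3644
5 10 load 0.0000
6 12 source -0.2603
7 14 load 0.0000
8 16 source 0.1859

Γ_L=-1.000000, Γ_S=0.714286; launch V₁=5·50/350=0.714286
k=0 src: V=0.7143
k=1 load: inc=0.714286, refl=0.714286·-1.000000=-0.7143; V=0.000000+0.714286+-0.714286=0.0000
k=2 src: inc=-0.714286, refl=-0.714286·0.714286=-0.5102; V=0.714286+-0.714286+-0.510204=-0.5102
k=3 load: inc=-0.510204, refl=-0.510204·-1.000000=0.5102; V=0.000000+-0.510204+0.510204=0.0000
k=4 src: inc=0.510204, refl=0.510204·0.714286=0.3644; V=-0.510204+0.510204+0.364431=0.3644
k=5 load: inc=0.364431, refl=0.364431·-1.000000=-0.3644; V=0.000000+0.364431+-0.364431=0.0000
k=6 src: inc=-0.364431, refl=-0.364431·0.714286=-0.2603; V=0.364431+-0.364431+-0.260308=-0.2603
k=7 load: inc=-0.260308, refl=-0.260308·-1.000000=0.2603; V=0.000000+-0.260308+0.260308=0.0000
k=8 src: inc=0.260308, refl=0.260308·0.714286=0.1859; V=-0.260308+0.260308+0.185934=0.1859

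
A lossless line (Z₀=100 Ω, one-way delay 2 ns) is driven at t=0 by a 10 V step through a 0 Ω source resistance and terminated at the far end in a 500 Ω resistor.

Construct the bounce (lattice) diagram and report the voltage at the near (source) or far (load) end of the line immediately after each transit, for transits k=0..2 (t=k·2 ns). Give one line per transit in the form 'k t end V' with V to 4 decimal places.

0 0 source 10.0000
1 2 load 16.6667
2 4 source 10.0000

Γ_L=0.666667, Γ_S=-1.000000; launch V₁=10·100/100=10.000000
k=0 src: V=10.0000
k=1 load: inc=10.000000, refl=10.000000·0.666667=6.6667; V=0.000000+10.000000+6.666667=16.6667
k=2 src: inc=6.666667, refl=6.666667·-1.000000=-6.6667; V=10.000000+6.666667+-6.666667=10.0000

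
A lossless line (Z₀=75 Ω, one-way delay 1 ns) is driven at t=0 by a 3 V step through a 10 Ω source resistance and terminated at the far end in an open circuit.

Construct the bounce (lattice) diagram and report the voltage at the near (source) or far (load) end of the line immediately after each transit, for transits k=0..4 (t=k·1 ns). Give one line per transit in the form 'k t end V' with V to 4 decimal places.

Γ_L=1.000000, Γ_S=-0.764706; launch V₁=3·75/85=2.647059
k=0 src: V=2.6471
k=1 load: inc=2.647059, refl=2.647059·1.000000=2.6471; V=0.000000+2.647059+2.647059=5.2941
k=2 src: inc=2.647059, refl=2.647059·-0.764706=-2.0242; V=2.647059+2.647059+-2.024221=3.2699
k=3 load: inc=-2.024221, refl=-2.024221·1.000000=-2.0242; V=5.294118+-2.024221+-2.024221=1.2457
k=4 src: inc=-2.024221, refl=-2.024221·-0.764706=1.5479; V=3.269896+-2.024221+1.547934=2.7936

0 0 source 2.6471
1 1 load 5.2941
2 2 source 3.2699
3 3 load 1.2457
4 4 source 2.7936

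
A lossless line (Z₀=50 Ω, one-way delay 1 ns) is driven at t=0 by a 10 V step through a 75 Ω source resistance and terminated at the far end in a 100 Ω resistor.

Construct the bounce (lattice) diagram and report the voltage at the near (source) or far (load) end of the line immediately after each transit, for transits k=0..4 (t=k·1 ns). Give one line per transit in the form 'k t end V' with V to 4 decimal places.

0 0 source 4.0000
1 1 load 5.3333
2 2 source 5.6000
3 3 load 5.6889
4 4 source 5.7067

Γ_L=0.333333, Γ_S=0.200000; launch V₁=10·50/125=4.000000
k=0 src: V=4.0000
k=1 load: inc=4.000000, refl=4.000000·0.333333=1.3333; V=0.000000+4.000000+1.333333=5.3333
k=2 src: inc=1.333333, refl=1.333333·0.200000=0.2667; V=4.000000+1.333333+0.266667=5.6000
k=3 load: inc=0.266667, refl=0.266667·0.333333=0.0889; V=5.333333+0.266667+0.088889=5.6889
k=4 src: inc=0.088889, refl=0.088889·0.200000=0.0178; V=5.600000+0.088889+0.017778=5.7067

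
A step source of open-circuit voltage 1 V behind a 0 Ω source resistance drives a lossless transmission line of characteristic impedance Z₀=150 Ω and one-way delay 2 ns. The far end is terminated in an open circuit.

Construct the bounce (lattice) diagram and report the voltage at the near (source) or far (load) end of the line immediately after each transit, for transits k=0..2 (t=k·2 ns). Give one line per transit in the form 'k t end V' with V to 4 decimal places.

Γ_L=1.000000, Γ_S=-1.000000; launch V₁=1·150/150=1.000000
k=0 src: V=1.0000
k=1 load: inc=1.000000, refl=1.000000·1.000000=1.0000; V=0.000000+1.000000+1.000000=2.0000
k=2 src: inc=1.000000, refl=1.000000·-1.000000=-1.0000; V=1.000000+1.000000+-1.000000=1.0000

0 0 source 1.0000
1 2 load 2.0000
2 4 source 1.0000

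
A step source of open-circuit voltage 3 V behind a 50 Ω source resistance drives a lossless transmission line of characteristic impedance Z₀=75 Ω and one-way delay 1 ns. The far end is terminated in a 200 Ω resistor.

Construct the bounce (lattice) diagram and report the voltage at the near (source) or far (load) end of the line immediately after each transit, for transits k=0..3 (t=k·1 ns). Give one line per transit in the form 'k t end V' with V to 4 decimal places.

Γ_L=0.454545, Γ_S=-0.200000; launch V₁=3·75/125=1.800000
k=0 src: V=1.8000
k=1 load: inc=1.800000, refl=1.800000·0.454545=0.8182; V=0.000000+1.800000+0.818182=2.6182
k=2 src: inc=0.818182, refl=0.818182·-0.200000=-0.1636; V=1.800000+0.818182+-0.163636=2.4545
k=3 load: inc=-0.163636, refl=-0.163636·0.454545=-0.0744; V=2.618182+-0.163636+-0.074380=2.3802

0 0 source 1.8000
1 1 load 2.6182
2 2 source 2.4545
3 3 load 2.3802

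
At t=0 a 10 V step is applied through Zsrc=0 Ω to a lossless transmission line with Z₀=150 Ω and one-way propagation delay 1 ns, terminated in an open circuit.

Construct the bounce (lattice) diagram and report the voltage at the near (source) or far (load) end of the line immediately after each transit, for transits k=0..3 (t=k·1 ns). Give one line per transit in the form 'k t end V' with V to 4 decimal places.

0 0 source 10.0000
1 1 load 20.0000
2 2 source 10.0000
3 3 load 0.0000

Γ_L=1.000000, Γ_S=-1.000000; launch V₁=10·150/150=10.000000
k=0 src: V=10.0000
k=1 load: inc=10.000000, refl=10.000000·1.000000=10.0000; V=0.000000+10.000000+10.000000=20.0000
k=2 src: inc=10.000000, refl=10.000000·-1.000000=-10.0000; V=10.000000+10.000000+-10.000000=10.0000
k=3 load: inc=-10.000000, refl=-10.000000·1.000000=-10.0000; V=20.000000+-10.000000+-10.000000=0.0000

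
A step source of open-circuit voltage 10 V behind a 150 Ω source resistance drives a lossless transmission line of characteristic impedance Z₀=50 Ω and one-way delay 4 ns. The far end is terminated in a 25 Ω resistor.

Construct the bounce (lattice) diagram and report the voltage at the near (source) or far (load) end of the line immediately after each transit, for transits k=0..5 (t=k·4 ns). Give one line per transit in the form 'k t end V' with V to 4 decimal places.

0 0 source 2.5000
1 4 load 1.6667
2 8 source 1.2500
3 12 load 1.3889
4 16 source 1.4583
5 20 load 1.4352

Γ_L=-0.333333, Γ_S=0.500000; launch V₁=10·50/200=2.500000
k=0 src: V=2.5000
k=1 load: inc=2.500000, refl=2.500000·-0.333333=-0.8333; V=0.000000+2.500000+-0.833333=1.6667
k=2 src: inc=-0.833333, refl=-0.833333·0.500000=-0.4167; V=2.500000+-0.833333+-0.416667=1.2500
k=3 load: inc=-0.416667, refl=-0.416667·-0.333333=0.1389; V=1.666667+-0.416667+0.138889=1.3889
k=4 src: inc=0.138889, refl=0.138889·0.500000=0.0694; V=1.250000+0.138889+0.069444=1.4583
k=5 load: inc=0.069444, refl=0.069444·-0.333333=-0.0231; V=1.388889+0.069444+-0.023148=1.4352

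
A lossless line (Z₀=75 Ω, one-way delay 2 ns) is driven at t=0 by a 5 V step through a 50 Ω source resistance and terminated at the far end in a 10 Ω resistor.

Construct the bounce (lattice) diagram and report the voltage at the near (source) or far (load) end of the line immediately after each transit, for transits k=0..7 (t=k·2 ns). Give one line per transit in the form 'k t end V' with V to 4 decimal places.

0 0 source 3.0000
1 2 load 0.7059
2 4 source 1.1647
3 6 load 0.8138
4 8 source 0.8840
5 10 load 0.8304
6 12 source 0.8411
7 14 load 0.8329

Γ_L=-0.764706, Γ_S=-0.200000; launch V₁=5·75/125=3.000000
k=0 src: V=3.0000
k=1 load: inc=3.000000, refl=3.000000·-0.764706=-2.2941; V=0.000000+3.000000+-2.294118=0.7059
k=2 src: inc=-2.294118, refl=-2.294118·-0.200000=0.4588; V=3.000000+-2.294118+0.458824=1.1647
k=3 load: inc=0.458824, refl=0.458824·-0.764706=-0.3509; V=0.705882+0.458824+-0.350865=0.8138
k=4 src: inc=-0.350865, refl=-0.350865·-0.200000=0.0702; V=1.164706+-0.350865+0.070173=0.8840
k=5 load: inc=0.070173, refl=0.070173·-0.764706=-0.0537; V=0.813841+0.070173+-0.053662=0.8304
k=6 src: inc=-0.053662, refl=-0.053662·-0.200000=0.0107; V=0.884014+-0.053662+0.010732=0.8411
k=7 load: inc=0.010732, refl=0.010732·-0.764706=-0.0082; V=0.830352+0.010732+-0.008207=0.8329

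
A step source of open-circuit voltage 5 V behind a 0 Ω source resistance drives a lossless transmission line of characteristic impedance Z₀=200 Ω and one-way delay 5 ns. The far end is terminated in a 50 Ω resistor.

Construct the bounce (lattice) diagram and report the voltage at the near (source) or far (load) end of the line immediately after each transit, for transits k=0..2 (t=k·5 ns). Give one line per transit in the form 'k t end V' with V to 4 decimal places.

0 0 source 5.0000
1 5 load 2.0000
2 10 source 5.0000

Γ_L=-0.600000, Γ_S=-1.000000; launch V₁=5·200/200=5.000000
k=0 src: V=5.0000
k=1 load: inc=5.000000, refl=5.000000·-0.600000=-3.0000; V=0.000000+5.000000+-3.000000=2.0000
k=2 src: inc=-3.000000, refl=-3.000000·-1.000000=3.0000; V=5.000000+-3.000000+3.000000=5.0000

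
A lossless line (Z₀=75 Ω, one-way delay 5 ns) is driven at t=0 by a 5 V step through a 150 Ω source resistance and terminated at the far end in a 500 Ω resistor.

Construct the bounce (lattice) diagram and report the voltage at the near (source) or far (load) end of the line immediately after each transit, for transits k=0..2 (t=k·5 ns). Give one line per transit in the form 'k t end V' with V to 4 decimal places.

Γ_L=0.739130, Γ_S=0.333333; launch V₁=5·75/225=1.666667
k=0 src: V=1.6667
k=1 load: inc=1.666667, refl=1.666667·0.739130=1.2319; V=0.000000+1.666667+1.231884=2.8986
k=2 src: inc=1.231884, refl=1.231884·0.333333=0.4106; V=1.666667+1.231884+0.410628=3.3092

0 0 source 1.6667
1 5 load 2.8986
2 10 source 3.3092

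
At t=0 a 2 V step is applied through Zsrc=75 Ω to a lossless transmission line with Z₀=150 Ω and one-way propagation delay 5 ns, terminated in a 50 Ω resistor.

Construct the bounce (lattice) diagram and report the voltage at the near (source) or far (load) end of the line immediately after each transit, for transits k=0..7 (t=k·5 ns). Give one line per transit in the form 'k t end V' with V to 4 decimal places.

Γ_L=-0.500000, Γ_S=-0.333333; launch V₁=2·150/225=1.333333
k=0 src: V=1.3333
k=1 load: inc=1.333333, refl=1.333333·-0.500000=-0.6667; V=0.000000+1.333333+-0.666667=0.6667
k=2 src: inc=-0.666667, refl=-0.666667·-0.333333=0.2222; V=1.333333+-0.666667+0.222222=0.8889
k=3 load: inc=0.222222, refl=0.222222·-0.500000=-0.1111; V=0.666667+0.222222+-0.111111=0.7778
k=4 src: inc=-0.111111, refl=-0.111111·-0.333333=0.0370; V=0.888889+-0.111111+0.037037=0.8148
k=5 load: inc=0.037037, refl=0.037037·-0.500000=-0.0185; V=0.777778+0.037037+-0.018519=0.7963
k=6 src: inc=-0.018519, refl=-0.018519·-0.333333=0.0062; V=0.814815+-0.018519+0.006173=0.8025
k=7 load: inc=0.006173, refl=0.006173·-0.500000=-0.0031; V=0.796296+0.006173+-0.003086=0.7994

0 0 source 1.3333
1 5 load 0.6667
2 10 source 0.8889
3 15 load 0.7778
4 20 source 0.8148
5 25 load 0.7963
6 30 source 0.8025
7 35 load 0.7994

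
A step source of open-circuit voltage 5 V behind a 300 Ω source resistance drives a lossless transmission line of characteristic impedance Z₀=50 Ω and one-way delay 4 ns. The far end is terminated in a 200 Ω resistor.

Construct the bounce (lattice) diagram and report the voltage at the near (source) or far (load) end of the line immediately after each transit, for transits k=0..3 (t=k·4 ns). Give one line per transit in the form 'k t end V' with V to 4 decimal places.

Γ_L=0.600000, Γ_S=0.714286; launch V₁=5·50/350=0.714286
k=0 src: V=0.7143
k=1 load: inc=0.714286, refl=0.714286·0.600000=0.4286; V=0.000000+0.714286+0.428571=1.1429
k=2 src: inc=0.428571, refl=0.428571·0.714286=0.3061; V=0.714286+0.428571+0.306122=1.4490
k=3 load: inc=0.306122, refl=0.306122·0.600000=0.1837; V=1.142857+0.306122+0.183673=1.6327

0 0 source 0.7143
1 4 load 1.1429
2 8 source 1.4490
3 12 load 1.6327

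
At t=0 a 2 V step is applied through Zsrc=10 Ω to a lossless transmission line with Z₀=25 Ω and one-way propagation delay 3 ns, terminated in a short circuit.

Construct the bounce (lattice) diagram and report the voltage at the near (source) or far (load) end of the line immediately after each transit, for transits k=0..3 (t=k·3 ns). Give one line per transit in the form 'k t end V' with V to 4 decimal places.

Γ_L=-1.000000, Γ_S=-0.428571; launch V₁=2·25/35=1.428571
k=0 src: V=1.4286
k=1 load: inc=1.428571, refl=1.428571·-1.000000=-1.4286; V=0.000000+1.428571+-1.428571=0.0000
k=2 src: inc=-1.428571, refl=-1.428571·-0.428571=0.6122; V=1.428571+-1.428571+0.612245=0.6122
k=3 load: inc=0.612245, refl=0.612245·-1.000000=-0.6122; V=0.000000+0.612245+-0.612245=0.0000

0 0 source 1.4286
1 3 load 0.0000
2 6 source 0.6122
3 9 load 0.0000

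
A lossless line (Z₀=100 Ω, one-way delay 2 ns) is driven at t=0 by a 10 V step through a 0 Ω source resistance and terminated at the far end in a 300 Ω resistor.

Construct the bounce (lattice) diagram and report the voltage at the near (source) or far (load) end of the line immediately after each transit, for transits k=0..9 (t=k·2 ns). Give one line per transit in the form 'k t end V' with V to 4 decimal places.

Γ_L=0.500000, Γ_S=-1.000000; launch V₁=10·100/100=10.000000
k=0 src: V=10.0000
k=1 load: inc=10.000000, refl=10.000000·0.500000=5.0000; V=0.000000+10.000000+5.000000=15.0000
k=2 src: inc=5.000000, refl=5.000000·-1.000000=-5.0000; V=10.000000+5.000000+-5.000000=10.0000
k=3 load: inc=-5.000000, refl=-5.000000·0.500000=-2.5000; V=15.000000+-5.000000+-2.500000=7.5000
k=4 src: inc=-2.500000, refl=-2.500000·-1.000000=2.5000; V=10.000000+-2.500000+2.500000=10.0000
k=5 load: inc=2.500000, refl=2.500000·0.500000=1.2500; V=7.500000+2.500000+1.250000=11.2500
k=6 src: inc=1.250000, refl=1.250000·-1.000000=-1.2500; V=10.000000+1.250000+-1.250000=10.0000
k=7 load: inc=-1.250000, refl=-1.250000·0.500000=-0.6250; V=11.250000+-1.250000+-0.625000=9.3750
k=8 src: inc=-0.625000, refl=-0.625000·-1.000000=0.6250; V=10.000000+-0.625000+0.625000=10.0000
k=9 load: inc=0.625000, refl=0.625000·0.500000=0.3125; V=9.375000+0.625000+0.312500=10.3125

0 0 source 10.0000
1 2 load 15.0000
2 4 source 10.0000
3 6 load 7.5000
4 8 source 10.0000
5 10 load 11.2500
6 12 source 10.0000
7 14 load 9.3750
8 16 source 10.0000
9 18 load 10.3125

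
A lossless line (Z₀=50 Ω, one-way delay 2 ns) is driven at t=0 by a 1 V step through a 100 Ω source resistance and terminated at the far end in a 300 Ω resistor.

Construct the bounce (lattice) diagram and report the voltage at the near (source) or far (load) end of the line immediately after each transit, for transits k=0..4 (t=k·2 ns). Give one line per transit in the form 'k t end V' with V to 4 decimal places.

0 0 source 0.3333
1 2 load 0.5714
2 4 source 0.6508
3 6 load 0.7075
4 8 source 0.7264

Γ_L=0.714286, Γ_S=0.333333; launch V₁=1·50/150=0.333333
k=0 src: V=0.3333
k=1 load: inc=0.333333, refl=0.333333·0.714286=0.2381; V=0.000000+0.333333+0.238095=0.5714
k=2 src: inc=0.238095, refl=0.238095·0.333333=0.0794; V=0.333333+0.238095+0.079365=0.6508
k=3 load: inc=0.079365, refl=0.079365·0.714286=0.0567; V=0.571429+0.079365+0.056689=0.7075
k=4 src: inc=0.056689, refl=0.056689·0.333333=0.0189; V=0.650794+0.056689+0.018896=0.7264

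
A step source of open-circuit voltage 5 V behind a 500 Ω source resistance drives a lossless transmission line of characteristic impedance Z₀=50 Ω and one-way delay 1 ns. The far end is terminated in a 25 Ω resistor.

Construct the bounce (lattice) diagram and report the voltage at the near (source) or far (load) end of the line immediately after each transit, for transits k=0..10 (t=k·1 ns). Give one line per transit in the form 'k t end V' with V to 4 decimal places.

Γ_L=-0.333333, Γ_S=0.818182; launch V₁=5·50/550=0.454545
k=0 src: V=0.4545
k=1 load: inc=0.454545, refl=0.454545·-0.333333=-0.1515; V=0.000000+0.454545+-0.151515=0.3030
k=2 src: inc=-0.151515, refl=-0.151515·0.818182=-0.1240; V=0.454545+-0.151515+-0.123967=0.1791
k=3 load: inc=-0.123967, refl=-0.123967·-0.333333=0.0413; V=0.303030+-0.123967+0.041322=0.2204
k=4 src: inc=0.041322, refl=0.041322·0.818182=0.0338; V=0.179063+0.041322+0.033809=0.2542
k=5 load: inc=0.033809, refl=0.033809·-0.333333=-0.0113; V=0.220386+0.033809+-0.011270=0.2429
k=6 src: inc=-0.011270, refl=-0.011270·0.818182=-0.0092; V=0.254195+-0.011270+-0.009221=0.2337
k=7 load: inc=-0.009221, refl=-0.009221·-0.333333=0.0031; V=0.242925+-0.009221+0.003074=0.2368
k=8 src: inc=0.003074, refl=0.003074·0.818182=0.0025; V=0.233704+0.003074+0.002515=0.2393
k=9 load: inc=0.002515, refl=0.002515·-0.333333=-0.0008; V=0.236778+0.002515+-0.000838=0.2385
k=10 src: inc=-0.000838, refl=-0.000838·0.818182=-0.0007; V=0.239293+-0.000838+-0.000686=0.2378

0 0 source 0.4545
1 1 load 0.3030
2 2 source 0.1791
3 3 load 0.2204
4 4 source 0.2542
5 5 load 0.2429
6 6 source 0.2337
7 7 load 0.2368
8 8 source 0.2393
9 9 load 0.2385
10 10 source 0.2378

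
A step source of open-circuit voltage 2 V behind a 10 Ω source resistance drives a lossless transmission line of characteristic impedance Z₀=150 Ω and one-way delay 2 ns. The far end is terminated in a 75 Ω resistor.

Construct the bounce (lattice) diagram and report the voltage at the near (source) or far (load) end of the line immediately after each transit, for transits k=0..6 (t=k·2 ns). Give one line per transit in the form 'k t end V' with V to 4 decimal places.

0 0 source 1.8750
1 2 load 1.2500
2 4 source 1.7969
3 6 load 1.6146
4 8 source 1.7741
5 10 load 1.7209
6 12 source 1.7674

Γ_L=-0.333333, Γ_S=-0.875000; launch V₁=2·150/160=1.875000
k=0 src: V=1.8750
k=1 load: inc=1.875000, refl=1.875000·-0.333333=-0.6250; V=0.000000+1.875000+-0.625000=1.2500
k=2 src: inc=-0.625000, refl=-0.625000·-0.875000=0.5469; V=1.875000+-0.625000+0.546875=1.7969
k=3 load: inc=0.546875, refl=0.546875·-0.333333=-0.1823; V=1.250000+0.546875+-0.182292=1.6146
k=4 src: inc=-0.182292, refl=-0.182292·-0.875000=0.1595; V=1.796875+-0.182292+0.159505=1.7741
k=5 load: inc=0.159505, refl=0.159505·-0.333333=-0.0532; V=1.614583+0.159505+-0.053168=1.7209
k=6 src: inc=-0.053168, refl=-0.053168·-0.875000=0.0465; V=1.774089+-0.053168+0.046522=1.7674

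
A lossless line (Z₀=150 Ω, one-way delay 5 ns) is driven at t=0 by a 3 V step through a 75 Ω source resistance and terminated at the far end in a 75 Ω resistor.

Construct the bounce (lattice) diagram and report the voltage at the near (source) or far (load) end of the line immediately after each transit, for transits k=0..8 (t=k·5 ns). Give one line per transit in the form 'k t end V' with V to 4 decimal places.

0 0 source 2.0000
1 5 load 1.3333
2 10 source 1.5556
3 15 load 1.4815
4 20 source 1.5062
5 25 load 1.4979
6 30 source 1.5007
7 35 load 1.4998
8 40 source 1.5001

Γ_L=-0.333333, Γ_S=-0.333333; launch V₁=3·150/225=2.000000
k=0 src: V=2.0000
k=1 load: inc=2.000000, refl=2.000000·-0.333333=-0.6667; V=0.000000+2.000000+-0.666667=1.3333
k=2 src: inc=-0.666667, refl=-0.666667·-0.333333=0.2222; V=2.000000+-0.666667+0.222222=1.5556
k=3 load: inc=0.222222, refl=0.222222·-0.333333=-0.0741; V=1.333333+0.222222+-0.074074=1.4815
k=4 src: inc=-0.074074, refl=-0.074074·-0.333333=0.0247; V=1.555556+-0.074074+0.024691=1.5062
k=5 load: inc=0.024691, refl=0.024691·-0.333333=-0.0082; V=1.481481+0.024691+-0.008230=1.4979
k=6 src: inc=-0.008230, refl=-0.008230·-0.333333=0.0027; V=1.506173+-0.008230+0.002743=1.5007
k=7 load: inc=0.002743, refl=0.002743·-0.333333=-0.0009; V=1.497942+0.002743+-0.000914=1.4998
k=8 src: inc=-0.000914, refl=-0.000914·-0.333333=0.0003; V=1.500686+-0.000914+0.000305=1.5001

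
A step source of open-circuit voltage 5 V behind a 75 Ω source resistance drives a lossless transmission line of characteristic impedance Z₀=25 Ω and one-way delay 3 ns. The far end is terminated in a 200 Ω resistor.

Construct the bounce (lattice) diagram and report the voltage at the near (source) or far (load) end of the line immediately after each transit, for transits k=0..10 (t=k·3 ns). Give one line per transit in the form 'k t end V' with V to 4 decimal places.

0 0 source 1.2500
1 3 load 2.2222
2 6 source 2.7083
3 9 load 3.0864
4 12 source 3.2755
5 15 load 3.4225
6 18 source 3.4960
7 21 load 3.5532
8 24 source 3.5818
9 27 load 3.6040
10 30 source 3.6151

Γ_L=0.777778, Γ_S=0.500000; launch V₁=5·25/100=1.250000
k=0 src: V=1.2500
k=1 load: inc=1.250000, refl=1.250000·0.777778=0.9722; V=0.000000+1.250000+0.972222=2.2222
k=2 src: inc=0.972222, refl=0.972222·0.500000=0.4861; V=1.250000+0.972222+0.486111=2.7083
k=3 load: inc=0.486111, refl=0.486111·0.777778=0.3781; V=2.222222+0.486111+0.378086=3.0864
k=4 src: inc=0.378086, refl=0.378086·0.500000=0.1890; V=2.708333+0.378086+0.189043=3.2755
k=5 load: inc=0.189043, refl=0.189043·0.777778=0.1470; V=3.086420+0.189043+0.147034=3.4225
k=6 src: inc=0.147034, refl=0.147034·0.500000=0.0735; V=3.275463+0.147034+0.073517=3.4960
k=7 load: inc=0.073517, refl=0.073517·0.777778=0.0572; V=3.422497+0.073517+0.057180=3.5532
k=8 src: inc=0.057180, refl=0.057180·0.500000=0.0286; V=3.496013+0.057180+0.028590=3.5818
k=9 load: inc=0.028590, refl=0.028590·0.777778=0.0222; V=3.553193+0.028590+0.022237=3.6040
k=10 src: inc=0.022237, refl=0.022237·0.500000=0.0111; V=3.581783+0.022237+0.011118=3.6151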